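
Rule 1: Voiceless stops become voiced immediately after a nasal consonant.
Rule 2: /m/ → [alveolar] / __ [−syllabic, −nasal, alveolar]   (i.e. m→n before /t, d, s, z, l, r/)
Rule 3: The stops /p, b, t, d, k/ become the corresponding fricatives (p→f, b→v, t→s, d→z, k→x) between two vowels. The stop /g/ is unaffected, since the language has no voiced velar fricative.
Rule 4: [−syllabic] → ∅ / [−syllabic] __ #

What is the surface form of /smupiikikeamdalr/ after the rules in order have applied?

Rule 1 (post-nasal voicing): no segment meets the environment; /smupiikikeamdalr/ is unchanged.
Rule 2 (nasal place assimilation): /m/ precedes the alveolar consonant /d/, so it assimilates in place to [n]. /smupiikikeamdalr/ → smupiikikeandalr.
Rule 3 (intervocalic spirantization): /p/ is a stop between vowels /u/ and /i/, so it spirantizes to the fricative [f]. /k/ is a stop between vowels /i/ and /i/, so it spirantizes to the fricative [x]. /k/ is a stop between vowels /i/ and /e/, so it spirantizes to the fricative [x]. /smupiikikeandalr/ → smufiixixeandalr.
Rule 4 (final cluster simplification): /r/ is the second consonant of a word-final cluster /lr/, so it deletes. /smufiixixeandalr/ → smufiixixeandal.

smufiixixeandal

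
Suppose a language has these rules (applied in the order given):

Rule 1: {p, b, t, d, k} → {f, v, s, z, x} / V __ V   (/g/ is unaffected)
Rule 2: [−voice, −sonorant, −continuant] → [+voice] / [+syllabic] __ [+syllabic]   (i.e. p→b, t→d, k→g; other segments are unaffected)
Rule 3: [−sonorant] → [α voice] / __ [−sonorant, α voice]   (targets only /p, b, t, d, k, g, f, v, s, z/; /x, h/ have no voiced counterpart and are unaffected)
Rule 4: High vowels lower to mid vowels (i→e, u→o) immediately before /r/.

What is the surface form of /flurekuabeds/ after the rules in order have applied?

florexuavets

Rule 1 (intervocalic spirantization): /k/ is a stop between vowels /e/ and /u/, so it spirantizes to the fricative [x]. /b/ is a stop between vowels /a/ and /e/, so it spirantizes to the fricative [v]. /flurekuabeds/ → flurexuaveds.
Rule 2 (intervocalic voicing): no segment meets the environment; /flurexuaveds/ is unchanged.
Rule 3 (regressive voicing assimilation): /d/ precedes the voiceless obstruent /s/, so it devoices to [t] by assimilation. /flurexuaveds/ → flurexuavets.
Rule 4 (pre-rhotic lowering): /u/ is a high vowel immediately before /r/, so it lowers to [o]. /flurexuavets/ → florexuavets.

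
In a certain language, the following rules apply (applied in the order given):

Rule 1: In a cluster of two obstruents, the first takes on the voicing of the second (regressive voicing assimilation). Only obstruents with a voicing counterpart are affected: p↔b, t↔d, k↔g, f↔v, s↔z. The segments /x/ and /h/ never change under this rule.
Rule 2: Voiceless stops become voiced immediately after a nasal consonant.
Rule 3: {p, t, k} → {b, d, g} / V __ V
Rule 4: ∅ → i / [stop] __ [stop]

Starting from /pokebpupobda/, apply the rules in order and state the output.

pogepipubobida

Rule 1 (regressive voicing assimilation): /b/ precedes the voiceless obstruent /p/, so it devoices to [p] by assimilation. /pokebpupobda/ → pokeppupobda.
Rule 2 (post-nasal voicing): no segment meets the environment; /pokeppupobda/ is unchanged.
Rule 3 (intervocalic voicing): /k/ is a voiceless stop between vowels /o/ and /e/, so it voices to [g]. /p/ is a voiceless stop between vowels /u/ and /o/, so it voices to [b]. /pokeppupobda/ → pogeppubobda.
Rule 4 (stop-cluster i-epenthesis): /p/ and /p/ form a stop–stop cluster, so [i] is inserted between them. /b/ and /d/ form a stop–stop cluster, so [i] is inserted between them. /pogeppubobda/ → pogepipubobida.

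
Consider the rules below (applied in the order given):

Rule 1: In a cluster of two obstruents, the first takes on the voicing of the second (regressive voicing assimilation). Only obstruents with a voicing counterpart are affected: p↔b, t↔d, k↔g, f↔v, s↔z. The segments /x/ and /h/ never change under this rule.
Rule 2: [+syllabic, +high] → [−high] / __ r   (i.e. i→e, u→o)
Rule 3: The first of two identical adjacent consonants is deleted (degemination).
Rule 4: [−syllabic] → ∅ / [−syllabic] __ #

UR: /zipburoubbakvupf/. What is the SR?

ziboroubagvup

Rule 1 (regressive voicing assimilation): /p/ precedes the voiced obstruent /b/, so it voices to [b] by assimilation. /k/ precedes the voiced obstruent /v/, so it voices to [g] by assimilation. /zipburoubbakvupf/ → zibburoubbagvupf.
Rule 2 (pre-rhotic lowering): /u/ is a high vowel immediately before /r/, so it lowers to [o]. /zibburoubbagvupf/ → zibboroubbagvupf.
Rule 3 (degemination): /bb/ is a geminate; the first /b/ deletes. /bb/ is a geminate; the first /b/ deletes. /zibboroubbagvupf/ → ziboroubagvupf.
Rule 4 (final cluster simplification): /f/ is the second consonant of a word-final cluster /pf/, so it deletes. /ziboroubagvupf/ → ziboroubagvup.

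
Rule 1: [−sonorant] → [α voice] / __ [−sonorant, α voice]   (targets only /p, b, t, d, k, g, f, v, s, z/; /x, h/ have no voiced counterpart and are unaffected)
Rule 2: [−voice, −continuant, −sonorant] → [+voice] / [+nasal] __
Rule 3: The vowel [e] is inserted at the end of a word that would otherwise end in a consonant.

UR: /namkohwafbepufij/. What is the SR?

Rule 1 (regressive voicing assimilation): /f/ precedes the voiced obstruent /b/, so it voices to [v] by assimilation. /namkohwafbepufij/ → namkohwavbepufij.
Rule 2 (post-nasal voicing): /k/ is a voiceless stop immediately after the nasal /m/, so it voices to [g]. /namkohwavbepufij/ → namgohwavbepufij.
Rule 3 (final e-epenthesis): the form ends in the consonant /j/, so [e] is inserted word-finally. /namgohwavbepufij/ → namgohwavbepufije.

namgohwavbepufije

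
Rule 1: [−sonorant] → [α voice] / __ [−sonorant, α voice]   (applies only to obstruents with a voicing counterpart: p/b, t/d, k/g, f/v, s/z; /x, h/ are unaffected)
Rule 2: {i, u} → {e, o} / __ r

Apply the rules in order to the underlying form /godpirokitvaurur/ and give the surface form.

Rule 1 (regressive voicing assimilation): /d/ precedes the voiceless obstruent /p/, so it devoices to [t] by assimilation. /t/ precedes the voiced obstruent /v/, so it voices to [d] by assimilation. /godpirokitvaurur/ → gotpirokidvaurur.
Rule 2 (pre-rhotic lowering): /i/ is a high vowel immediately before /r/, so it lowers to [e]. /u/ is a high vowel immediately before /r/, so it lowers to [o]. /u/ is a high vowel immediately before /r/, so it lowers to [o]. /gotpirokidvaurur/ → gotperokidvaoror.

gotperokidvaoror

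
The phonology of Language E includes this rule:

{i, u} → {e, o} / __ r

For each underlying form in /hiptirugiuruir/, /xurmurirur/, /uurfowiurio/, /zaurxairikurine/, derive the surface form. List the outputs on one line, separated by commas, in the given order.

hipterugioruer, xormoreror, uorfowiorio, zaorxaerikorine

/hiptirugiuruir/: /i/ is a high vowel immediately before /r/, so it lowers to [e]. /u/ is a high vowel immediately before /r/, so it lowers to [o]. /i/ is a high vowel immediately before /r/, so it lowers to [e]. → [hipterugioruer].
/xurmurirur/: /u/ is a high vowel immediately before /r/, so it lowers to [o]. /u/ is a high vowel immediately before /r/, so it lowers to [o]. /i/ is a high vowel immediately before /r/, so it lowers to [e]. /u/ is a high vowel immediately before /r/, so it lowers to [o]. → [xormoreror].
/uurfowiurio/: /u/ is a high vowel immediately before /r/, so it lowers to [o]. /u/ is a high vowel immediately before /r/, so it lowers to [o]. → [uorfowiorio].
/zaurxairikurine/: /u/ is a high vowel immediately before /r/, so it lowers to [o]. /i/ is a high vowel immediately before /r/, so it lowers to [e]. /u/ is a high vowel immediately before /r/, so it lowers to [o]. → [zaorxaerikorine].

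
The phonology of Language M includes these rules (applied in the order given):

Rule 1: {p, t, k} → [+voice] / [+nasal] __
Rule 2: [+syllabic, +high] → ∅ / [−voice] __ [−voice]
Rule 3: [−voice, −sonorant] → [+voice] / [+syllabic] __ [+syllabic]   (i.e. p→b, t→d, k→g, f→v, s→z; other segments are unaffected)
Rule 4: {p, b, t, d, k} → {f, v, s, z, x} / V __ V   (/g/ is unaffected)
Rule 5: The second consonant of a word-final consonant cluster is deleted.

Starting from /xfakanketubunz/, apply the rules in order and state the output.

Rule 1 (post-nasal voicing): /k/ is a voiceless stop immediately after the nasal /n/, so it voices to [g]. /xfakanketubunz/ → xfakangetubunz.
Rule 2 (high vowel syncope): no segment meets the environment; /xfakangetubunz/ is unchanged.
Rule 3 (intervocalic voicing): /k/ is a voiceless obstruent between vowels /a/ and /a/, so it voices to [g]. /t/ is a voiceless obstruent between vowels /e/ and /u/, so it voices to [d]. /xfakangetubunz/ → xfagangedubunz.
Rule 4 (intervocalic spirantization): /d/ is a stop between vowels /e/ and /u/, so it spirantizes to the fricative [z]. /b/ is a stop between vowels /u/ and /u/, so it spirantizes to the fricative [v]. /xfagangedubunz/ → xfagangezuvunz.
Rule 5 (final cluster simplification): /z/ is the second consonant of a word-final cluster /nz/, so it deletes. /xfagangezuvunz/ → xfagangezuvun.

xfagangezuvun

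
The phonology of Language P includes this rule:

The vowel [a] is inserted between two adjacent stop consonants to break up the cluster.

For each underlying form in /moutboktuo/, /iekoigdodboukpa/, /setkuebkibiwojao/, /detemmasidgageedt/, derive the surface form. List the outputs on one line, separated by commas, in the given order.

moutabokatuo, iekoigadodaboukapa, setakuebakibiwojao, detemmasidagageedat

/moutboktuo/: /t/ and /b/ form a stop–stop cluster, so [a] is inserted between them. /k/ and /t/ form a stop–stop cluster, so [a] is inserted between them. → [moutabokatuo].
/iekoigdodboukpa/: /g/ and /d/ form a stop–stop cluster, so [a] is inserted between them. /d/ and /b/ form a stop–stop cluster, so [a] is inserted between them. /k/ and /p/ form a stop–stop cluster, so [a] is inserted between them. → [iekoigadodaboukapa].
/setkuebkibiwojao/: /t/ and /k/ form a stop–stop cluster, so [a] is inserted between them. /b/ and /k/ form a stop–stop cluster, so [a] is inserted between them. → [setakuebakibiwojao].
/detemmasidgageedt/: /d/ and /g/ form a stop–stop cluster, so [a] is inserted between them. /d/ and /t/ form a stop–stop cluster, so [a] is inserted between them. → [detemmasidagageedat].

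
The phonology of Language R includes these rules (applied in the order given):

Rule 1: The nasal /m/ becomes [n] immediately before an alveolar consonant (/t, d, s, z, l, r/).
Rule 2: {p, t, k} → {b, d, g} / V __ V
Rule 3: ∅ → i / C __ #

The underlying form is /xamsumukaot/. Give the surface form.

xansumugaoti

Rule 1 (nasal place assimilation): /m/ precedes the alveolar consonant /s/, so it assimilates in place to [n]. /xamsumukaot/ → xansumukaot.
Rule 2 (intervocalic voicing): /k/ is a voiceless stop between vowels /u/ and /a/, so it voices to [g]. /xansumukaot/ → xansumugaot.
Rule 3 (final i-epenthesis): the form ends in the consonant /t/, so [i] is inserted word-finally. /xansumugaot/ → xansumugaoti.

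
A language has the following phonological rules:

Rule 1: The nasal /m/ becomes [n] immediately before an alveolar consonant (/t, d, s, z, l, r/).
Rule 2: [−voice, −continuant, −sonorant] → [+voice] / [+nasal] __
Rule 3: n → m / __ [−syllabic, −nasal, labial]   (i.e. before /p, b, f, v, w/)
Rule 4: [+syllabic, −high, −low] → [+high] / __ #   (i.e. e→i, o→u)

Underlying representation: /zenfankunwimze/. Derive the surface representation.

zemfangumwinzi

Rule 1 (nasal place assimilation): /m/ precedes the alveolar consonant /z/, so it assimilates in place to [n]. /zenfankunwimze/ → zenfankunwinze.
Rule 2 (post-nasal voicing): /k/ is a voiceless stop immediately after the nasal /n/, so it voices to [g]. /zenfankunwinze/ → zenfangunwinze.
Rule 3 (nasal place assimilation): /n/ precedes the labial consonant /f/, so it assimilates in place to [m]. /n/ precedes the labial consonant /w/, so it assimilates in place to [m]. /zenfangunwinze/ → zemfangumwinze.
Rule 4 (final vowel raising): /e/ is a mid vowel in word-final position, so it raises to [i]. /zemfangumwinze/ → zemfangumwinzi.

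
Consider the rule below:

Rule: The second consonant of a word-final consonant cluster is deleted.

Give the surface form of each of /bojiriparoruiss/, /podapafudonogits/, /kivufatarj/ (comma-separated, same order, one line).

bojiriparoruis, podapafudonogit, kivufatar

/bojiriparoruiss/: /s/ is the second consonant of a word-final cluster /ss/, so it deletes. → [bojiriparoruis].
/podapafudonogits/: /s/ is the second consonant of a word-final cluster /ts/, so it deletes. → [podapafudonogit].
/kivufatarj/: /j/ is the second consonant of a word-final cluster /rj/, so it deletes. → [kivufatar].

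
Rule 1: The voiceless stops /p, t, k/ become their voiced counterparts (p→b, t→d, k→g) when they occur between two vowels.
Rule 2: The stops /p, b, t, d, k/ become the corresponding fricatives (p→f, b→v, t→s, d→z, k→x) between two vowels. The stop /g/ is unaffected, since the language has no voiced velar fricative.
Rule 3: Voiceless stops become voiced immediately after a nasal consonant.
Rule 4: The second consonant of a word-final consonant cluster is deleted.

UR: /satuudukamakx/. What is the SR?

Rule 1 (intervocalic voicing): /t/ is a voiceless stop between vowels /a/ and /u/, so it voices to [d]. /k/ is a voiceless stop between vowels /u/ and /a/, so it voices to [g]. /satuudukamakx/ → saduudugamakx.
Rule 2 (intervocalic spirantization): /d/ is a stop between vowels /a/ and /u/, so it spirantizes to the fricative [z]. /d/ is a stop between vowels /u/ and /u/, so it spirantizes to the fricative [z]. /saduudugamakx/ → sazuuzugamakx.
Rule 3 (post-nasal voicing): no segment meets the environment; /sazuuzugamakx/ is unchanged.
Rule 4 (final cluster simplification): /x/ is the second consonant of a word-final cluster /kx/, so it deletes. /sazuuzugamakx/ → sazuuzugamak.

sazuuzugamak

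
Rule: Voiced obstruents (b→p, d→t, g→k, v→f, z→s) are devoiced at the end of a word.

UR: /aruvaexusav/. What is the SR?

Scanning /aruvaexusav/: /v/ at position 4 is not in the conditioning environment; /v/ is a voiced obstruent in word-final position, so it devoices to [f].
Result: [aruvaexusaf].

aruvaexusaf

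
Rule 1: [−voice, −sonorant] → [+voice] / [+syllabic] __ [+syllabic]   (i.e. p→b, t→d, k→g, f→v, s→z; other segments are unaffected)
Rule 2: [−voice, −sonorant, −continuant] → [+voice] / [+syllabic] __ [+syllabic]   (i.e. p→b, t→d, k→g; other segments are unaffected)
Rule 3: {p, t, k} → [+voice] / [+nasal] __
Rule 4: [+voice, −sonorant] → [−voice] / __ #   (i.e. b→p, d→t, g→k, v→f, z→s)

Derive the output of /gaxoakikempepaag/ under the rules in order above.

Rule 1 (intervocalic voicing): /k/ is a voiceless obstruent between vowels /a/ and /i/, so it voices to [g]. /k/ is a voiceless obstruent between vowels /i/ and /e/, so it voices to [g]. /p/ is a voiceless obstruent between vowels /e/ and /a/, so it voices to [b]. /gaxoakikempepaag/ → gaxoagigempebaag.
Rule 2 (intervocalic voicing): no segment meets the environment; /gaxoagigempebaag/ is unchanged.
Rule 3 (post-nasal voicing): /p/ is a voiceless stop immediately after the nasal /m/, so it voices to [b]. /gaxoagigempebaag/ → gaxoagigembebaag.
Rule 4 (final devoicing): /g/ is a voiced obstruent in word-final position, so it devoices to [k]. /gaxoagigembebaag/ → gaxoagigembebaak.

gaxoagigembebaak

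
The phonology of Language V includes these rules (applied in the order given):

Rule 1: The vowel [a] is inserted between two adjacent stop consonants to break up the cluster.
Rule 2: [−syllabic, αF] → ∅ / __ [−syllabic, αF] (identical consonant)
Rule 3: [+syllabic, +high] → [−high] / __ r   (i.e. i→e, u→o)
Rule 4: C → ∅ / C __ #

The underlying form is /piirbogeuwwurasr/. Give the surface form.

Rule 1 (stop-cluster a-epenthesis): no segment meets the environment; /piirbogeuwwurasr/ is unchanged.
Rule 2 (degemination): /ww/ is a geminate; the first /w/ deletes. /piirbogeuwwurasr/ → piirbogeuwurasr.
Rule 3 (pre-rhotic lowering): /i/ is a high vowel immediately before /r/, so it lowers to [e]. /u/ is a high vowel immediately before /r/, so it lowers to [o]. /piirbogeuwurasr/ → pierbogeuworasr.
Rule 4 (final cluster simplification): /r/ is the second consonant of a word-final cluster /sr/, so it deletes. /pierbogeuworasr/ → pierbogeuworas.

pierbogeuworas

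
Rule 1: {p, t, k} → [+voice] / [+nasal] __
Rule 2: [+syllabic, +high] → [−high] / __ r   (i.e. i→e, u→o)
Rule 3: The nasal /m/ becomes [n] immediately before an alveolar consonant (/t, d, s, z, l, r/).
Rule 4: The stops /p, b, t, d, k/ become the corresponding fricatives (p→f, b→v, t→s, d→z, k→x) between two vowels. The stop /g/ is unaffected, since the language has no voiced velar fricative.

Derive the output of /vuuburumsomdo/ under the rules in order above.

vuuvorunsondo

Rule 1 (post-nasal voicing): no segment meets the environment; /vuuburumsomdo/ is unchanged.
Rule 2 (pre-rhotic lowering): /u/ is a high vowel immediately before /r/, so it lowers to [o]. /vuuburumsomdo/ → vuuborumsomdo.
Rule 3 (nasal place assimilation): /m/ precedes the alveolar consonant /s/, so it assimilates in place to [n]. /m/ precedes the alveolar consonant /d/, so it assimilates in place to [n]. /vuuborumsomdo/ → vuuborunsondo.
Rule 4 (intervocalic spirantization): /b/ is a stop between vowels /u/ and /o/, so it spirantizes to the fricative [v]. /vuuborunsondo/ → vuuvorunsondo.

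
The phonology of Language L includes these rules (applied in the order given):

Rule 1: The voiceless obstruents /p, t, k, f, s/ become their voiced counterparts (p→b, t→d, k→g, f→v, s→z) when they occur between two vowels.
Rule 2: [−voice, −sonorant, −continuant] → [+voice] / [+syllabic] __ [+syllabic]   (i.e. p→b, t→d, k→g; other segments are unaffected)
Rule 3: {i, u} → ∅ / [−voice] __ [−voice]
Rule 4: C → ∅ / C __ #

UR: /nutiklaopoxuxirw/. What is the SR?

Rule 1 (intervocalic voicing): /t/ is a voiceless obstruent between vowels /u/ and /i/, so it voices to [d]. /p/ is a voiceless obstruent between vowels /o/ and /o/, so it voices to [b]. /nutiklaopoxuxirw/ → nudiklaoboxuxirw.
Rule 2 (intervocalic voicing): no segment meets the environment; /nudiklaoboxuxirw/ is unchanged.
Rule 3 (high vowel syncope): /u/ is a high vowel flanked by voiceless consonants /x/ and /x/, so it deletes. /nudiklaoboxuxirw/ → nudiklaoboxxirw.
Rule 4 (final cluster simplification): /w/ is the second consonant of a word-final cluster /rw/, so it deletes. /nudiklaoboxxirw/ → nudiklaoboxxir.

nudiklaoboxxir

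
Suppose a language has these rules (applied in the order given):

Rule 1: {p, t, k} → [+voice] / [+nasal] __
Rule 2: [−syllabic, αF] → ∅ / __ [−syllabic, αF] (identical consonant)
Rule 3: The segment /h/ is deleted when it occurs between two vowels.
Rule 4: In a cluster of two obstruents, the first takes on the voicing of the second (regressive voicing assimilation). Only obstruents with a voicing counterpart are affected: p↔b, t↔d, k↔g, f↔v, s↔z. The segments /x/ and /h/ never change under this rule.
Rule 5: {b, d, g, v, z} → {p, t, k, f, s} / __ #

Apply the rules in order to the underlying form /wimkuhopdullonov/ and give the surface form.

wimguobdulonof

Rule 1 (post-nasal voicing): /k/ is a voiceless stop immediately after the nasal /m/, so it voices to [g]. /wimkuhopdullonov/ → wimguhopdullonov.
Rule 2 (degemination): /ll/ is a geminate; the first /l/ deletes. /wimguhopdullonov/ → wimguhopdulonov.
Rule 3 (intervocalic h-deletion): /h/ occurs between vowels /u/ and /o/, so it deletes. /wimguhopdulonov/ → wimguopdulonov.
Rule 4 (regressive voicing assimilation): /p/ precedes the voiced obstruent /d/, so it voices to [b] by assimilation. /wimguopdulonov/ → wimguobdulonov.
Rule 5 (final devoicing): /v/ is a voiced obstruent in word-final position, so it devoices to [f]. /wimguobdulonov/ → wimguobdulonof.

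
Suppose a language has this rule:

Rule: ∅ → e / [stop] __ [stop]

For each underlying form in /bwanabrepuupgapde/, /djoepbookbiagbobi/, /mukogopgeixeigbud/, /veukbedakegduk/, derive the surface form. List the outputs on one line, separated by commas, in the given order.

bwanabrepuupegapede, djoepebookebiagebobi, mukogopegeixeigebud, veukebedakegeduk

/bwanabrepuupgapde/: /p/ and /g/ form a stop–stop cluster, so [e] is inserted between them. /p/ and /d/ form a stop–stop cluster, so [e] is inserted between them. → [bwanabrepuupegapede].
/djoepbookbiagbobi/: /p/ and /b/ form a stop–stop cluster, so [e] is inserted between them. /k/ and /b/ form a stop–stop cluster, so [e] is inserted between them. /g/ and /b/ form a stop–stop cluster, so [e] is inserted between them. → [djoepebookebiagebobi].
/mukogopgeixeigbud/: /p/ and /g/ form a stop–stop cluster, so [e] is inserted between them. /g/ and /b/ form a stop–stop cluster, so [e] is inserted between them. → [mukogopegeixeigebud].
/veukbedakegduk/: /k/ and /b/ form a stop–stop cluster, so [e] is inserted between them. /g/ and /d/ form a stop–stop cluster, so [e] is inserted between them. → [veukebedakegeduk].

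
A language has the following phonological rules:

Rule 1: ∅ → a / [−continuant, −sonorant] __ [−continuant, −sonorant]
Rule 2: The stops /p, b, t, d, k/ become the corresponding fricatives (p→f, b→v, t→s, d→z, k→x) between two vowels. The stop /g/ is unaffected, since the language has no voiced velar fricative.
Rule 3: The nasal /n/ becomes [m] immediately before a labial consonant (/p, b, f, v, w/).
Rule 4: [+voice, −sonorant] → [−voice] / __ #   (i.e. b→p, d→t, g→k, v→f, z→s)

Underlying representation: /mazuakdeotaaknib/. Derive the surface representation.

mazuaxazeosaaknip

Rule 1 (stop-cluster a-epenthesis): /k/ and /d/ form a stop–stop cluster, so [a] is inserted between them. /mazuakdeotaaknib/ → mazuakadeotaaknib.
Rule 2 (intervocalic spirantization): /k/ is a stop between vowels /a/ and /a/, so it spirantizes to the fricative [x]. /d/ is a stop between vowels /a/ and /e/, so it spirantizes to the fricative [z]. /t/ is a stop between vowels /o/ and /a/, so it spirantizes to the fricative [s]. /mazuakadeotaaknib/ → mazuaxazeosaaknib.
Rule 3 (nasal place assimilation): no segment meets the environment; /mazuaxazeosaaknib/ is unchanged.
Rule 4 (final devoicing): /b/ is a voiced obstruent in word-final position, so it devoices to [p]. /mazuaxazeosaaknib/ → mazuaxazeosaaknip.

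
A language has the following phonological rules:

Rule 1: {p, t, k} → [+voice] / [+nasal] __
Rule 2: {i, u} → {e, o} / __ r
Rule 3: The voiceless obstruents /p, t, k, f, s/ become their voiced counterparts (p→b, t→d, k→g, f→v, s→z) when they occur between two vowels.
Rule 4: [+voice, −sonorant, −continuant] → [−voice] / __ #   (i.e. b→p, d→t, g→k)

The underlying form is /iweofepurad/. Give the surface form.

Rule 1 (post-nasal voicing): no segment meets the environment; /iweofepurad/ is unchanged.
Rule 2 (pre-rhotic lowering): /u/ is a high vowel immediately before /r/, so it lowers to [o]. /iweofepurad/ → iweofeporad.
Rule 3 (intervocalic voicing): /f/ is a voiceless obstruent between vowels /o/ and /e/, so it voices to [v]. /p/ is a voiceless obstruent between vowels /e/ and /o/, so it voices to [b]. /iweofeporad/ → iweoveborad.
Rule 4 (final devoicing): /d/ is a voiced stop in word-final position, so it devoices to [t]. /iweoveborad/ → iweoveborat.

iweoveborat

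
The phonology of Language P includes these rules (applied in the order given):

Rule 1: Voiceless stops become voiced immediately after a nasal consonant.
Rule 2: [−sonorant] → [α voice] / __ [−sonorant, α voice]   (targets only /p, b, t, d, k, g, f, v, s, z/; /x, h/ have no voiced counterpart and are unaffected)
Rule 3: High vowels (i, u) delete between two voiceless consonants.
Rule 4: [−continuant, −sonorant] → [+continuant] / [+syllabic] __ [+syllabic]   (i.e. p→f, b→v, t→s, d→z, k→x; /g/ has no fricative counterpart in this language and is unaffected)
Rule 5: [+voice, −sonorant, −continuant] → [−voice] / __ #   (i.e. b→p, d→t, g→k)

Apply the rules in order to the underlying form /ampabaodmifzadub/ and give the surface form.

Rule 1 (post-nasal voicing): /p/ is a voiceless stop immediately after the nasal /m/, so it voices to [b]. /ampabaodmifzadub/ → ambabaodmifzadub.
Rule 2 (regressive voicing assimilation): /f/ precedes the voiced obstruent /z/, so it voices to [v] by assimilation. /ambabaodmifzadub/ → ambabaodmivzadub.
Rule 3 (high vowel syncope): no segment meets the environment; /ambabaodmivzadub/ is unchanged.
Rule 4 (intervocalic spirantization): /b/ is a stop between vowels /a/ and /a/, so it spirantizes to the fricative [v]. /d/ is a stop between vowels /a/ and /u/, so it spirantizes to the fricative [z]. /ambabaodmivzadub/ → ambavaodmivzazub.
Rule 5 (final devoicing): /b/ is a voiced stop in word-final position, so it devoices to [p]. /ambavaodmivzazub/ → ambavaodmivzazup.

ambavaodmivzazup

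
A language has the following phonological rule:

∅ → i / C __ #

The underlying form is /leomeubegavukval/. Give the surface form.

leomeubegavukvali

the form ends in the consonant /l/, so [i] is inserted word-finally.
Surface form: [leomeubegavukvali].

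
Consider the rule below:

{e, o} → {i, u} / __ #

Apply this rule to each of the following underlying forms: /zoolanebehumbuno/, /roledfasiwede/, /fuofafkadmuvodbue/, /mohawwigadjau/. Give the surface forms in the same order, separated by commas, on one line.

/zoolanebehumbuno/: /o/ is a mid vowel in word-final position, so it raises to [u]. → [zoolanebehumbunu].
/roledfasiwede/: /e/ is a mid vowel in word-final position, so it raises to [i]. → [roledfasiwedi].
/fuofafkadmuvodbue/: /e/ is a mid vowel in word-final position, so it raises to [i]. → [fuofafkadmuvodbui].
/mohawwigadjau/: the rule's environment is not met; surfaces unchanged as [mohawwigadjau].

zoolanebehumbunu, roledfasiwedi, fuofafkadmuvodbui, mohawwigadjau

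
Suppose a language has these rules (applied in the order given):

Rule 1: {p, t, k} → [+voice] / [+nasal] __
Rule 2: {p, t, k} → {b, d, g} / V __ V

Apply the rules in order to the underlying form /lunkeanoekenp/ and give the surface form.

lungeanoegenb

Rule 1 (post-nasal voicing): /k/ is a voiceless stop immediately after the nasal /n/, so it voices to [g]. /p/ is a voiceless stop immediately after the nasal /n/, so it voices to [b]. /lunkeanoekenp/ → lungeanoekenb.
Rule 2 (intervocalic voicing): /k/ is a voiceless stop between vowels /e/ and /e/, so it voices to [g]. /lungeanoekenb/ → lungeanoegenb.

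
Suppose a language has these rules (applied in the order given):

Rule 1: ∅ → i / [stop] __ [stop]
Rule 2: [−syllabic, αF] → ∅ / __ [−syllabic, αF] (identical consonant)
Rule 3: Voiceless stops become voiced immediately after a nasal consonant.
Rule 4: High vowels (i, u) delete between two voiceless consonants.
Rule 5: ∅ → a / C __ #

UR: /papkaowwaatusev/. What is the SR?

Rule 1 (stop-cluster i-epenthesis): /p/ and /k/ form a stop–stop cluster, so [i] is inserted between them. /papkaowwaatusev/ → papikaowwaatusev.
Rule 2 (degemination): /ww/ is a geminate; the first /w/ deletes. /papikaowwaatusev/ → papikaowaatusev.
Rule 3 (post-nasal voicing): no segment meets the environment; /papikaowaatusev/ is unchanged.
Rule 4 (high vowel syncope): /i/ is a high vowel flanked by voiceless consonants /p/ and /k/, so it deletes. /u/ is a high vowel flanked by voiceless consonants /t/ and /s/, so it deletes. /papikaowaatusev/ → papkaowaatsev.
Rule 5 (final a-epenthesis): the form ends in the consonant /v/, so [a] is inserted word-finally. /papkaowaatsev/ → papkaowaatseva.

papkaowaatseva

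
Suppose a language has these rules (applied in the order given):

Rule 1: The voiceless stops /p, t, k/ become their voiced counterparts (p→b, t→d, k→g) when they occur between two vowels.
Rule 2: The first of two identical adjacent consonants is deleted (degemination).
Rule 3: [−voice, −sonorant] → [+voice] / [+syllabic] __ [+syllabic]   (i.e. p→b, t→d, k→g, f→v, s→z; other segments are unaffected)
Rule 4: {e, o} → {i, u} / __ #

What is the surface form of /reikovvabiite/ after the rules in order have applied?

reigovabiidi

Rule 1 (intervocalic voicing): /k/ is a voiceless stop between vowels /i/ and /o/, so it voices to [g]. /t/ is a voiceless stop between vowels /i/ and /e/, so it voices to [d]. /reikovvabiite/ → reigovvabiide.
Rule 2 (degemination): /vv/ is a geminate; the first /v/ deletes. /reigovvabiide/ → reigovabiide.
Rule 3 (intervocalic voicing): no segment meets the environment; /reigovabiide/ is unchanged.
Rule 4 (final vowel raising): /e/ is a mid vowel in word-final position, so it raises to [i]. /reigovabiide/ → reigovabiidi.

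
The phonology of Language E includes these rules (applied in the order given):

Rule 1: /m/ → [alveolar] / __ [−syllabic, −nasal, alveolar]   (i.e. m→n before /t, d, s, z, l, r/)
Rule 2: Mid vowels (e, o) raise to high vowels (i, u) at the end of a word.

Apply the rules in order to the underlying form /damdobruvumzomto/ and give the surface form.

dandobruvunzontu

Rule 1 (nasal place assimilation): /m/ precedes the alveolar consonant /d/, so it assimilates in place to [n]. /m/ precedes the alveolar consonant /z/, so it assimilates in place to [n]. /m/ precedes the alveolar consonant /t/, so it assimilates in place to [n]. /damdobruvumzomto/ → dandobruvunzonto.
Rule 2 (final vowel raising): /o/ is a mid vowel in word-final position, so it raises to [u]. /dandobruvunzonto/ → dandobruvunzontu.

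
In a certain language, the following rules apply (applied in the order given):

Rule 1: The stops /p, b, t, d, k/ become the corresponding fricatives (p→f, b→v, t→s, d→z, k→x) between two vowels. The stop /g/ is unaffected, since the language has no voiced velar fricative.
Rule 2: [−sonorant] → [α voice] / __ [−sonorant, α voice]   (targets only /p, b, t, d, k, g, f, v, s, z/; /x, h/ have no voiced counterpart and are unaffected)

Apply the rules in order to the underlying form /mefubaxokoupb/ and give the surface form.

Rule 1 (intervocalic spirantization): /b/ is a stop between vowels /u/ and /a/, so it spirantizes to the fricative [v]. /k/ is a stop between vowels /o/ and /o/, so it spirantizes to the fricative [x]. /mefubaxokoupb/ → mefuvaxoxoupb.
Rule 2 (regressive voicing assimilation): /p/ precedes the voiced obstruent /b/, so it voices to [b] by assimilation. /mefuvaxoxoupb/ → mefuvaxoxoubb.

mefuvaxoxoubb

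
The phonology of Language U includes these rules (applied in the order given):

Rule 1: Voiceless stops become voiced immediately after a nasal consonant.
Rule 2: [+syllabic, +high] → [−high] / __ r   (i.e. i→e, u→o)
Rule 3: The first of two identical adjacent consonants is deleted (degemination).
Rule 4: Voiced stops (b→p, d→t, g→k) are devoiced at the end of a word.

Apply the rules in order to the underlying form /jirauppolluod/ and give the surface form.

Rule 1 (post-nasal voicing): no segment meets the environment; /jirauppolluod/ is unchanged.
Rule 2 (pre-rhotic lowering): /i/ is a high vowel immediately before /r/, so it lowers to [e]. /jirauppolluod/ → jerauppolluod.
Rule 3 (degemination): /pp/ is a geminate; the first /p/ deletes. /ll/ is a geminate; the first /l/ deletes. /jerauppolluod/ → jeraupoluod.
Rule 4 (final devoicing): /d/ is a voiced stop in word-final position, so it devoices to [t]. /jeraupoluod/ → jeraupoluot.

jeraupoluot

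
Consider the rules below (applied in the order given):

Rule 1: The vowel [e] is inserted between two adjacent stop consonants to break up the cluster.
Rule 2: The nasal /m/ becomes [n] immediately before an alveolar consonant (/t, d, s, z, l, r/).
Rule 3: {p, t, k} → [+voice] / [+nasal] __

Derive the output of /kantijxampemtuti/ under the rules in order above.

Rule 1 (stop-cluster e-epenthesis): no segment meets the environment; /kantijxampemtuti/ is unchanged.
Rule 2 (nasal place assimilation): /m/ precedes the alveolar consonant /t/, so it assimilates in place to [n]. /kantijxampemtuti/ → kantijxampentuti.
Rule 3 (post-nasal voicing): /t/ is a voiceless stop immediately after the nasal /n/, so it voices to [d]. /p/ is a voiceless stop immediately after the nasal /m/, so it voices to [b]. /t/ is a voiceless stop immediately after the nasal /n/, so it voices to [d]. /kantijxampentuti/ → kandijxambenduti.

kandijxambenduti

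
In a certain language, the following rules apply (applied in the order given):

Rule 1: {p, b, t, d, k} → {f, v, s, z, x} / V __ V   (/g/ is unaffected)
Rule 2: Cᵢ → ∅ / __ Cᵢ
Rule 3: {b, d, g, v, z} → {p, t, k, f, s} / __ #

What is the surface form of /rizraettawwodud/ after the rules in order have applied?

Rule 1 (intervocalic spirantization): /d/ is a stop between vowels /o/ and /u/, so it spirantizes to the fricative [z]. /rizraettawwodud/ → rizraettawwozud.
Rule 2 (degemination): /tt/ is a geminate; the first /t/ deletes. /ww/ is a geminate; the first /w/ deletes. /rizraettawwozud/ → rizraetawozud.
Rule 3 (final devoicing): /d/ is a voiced obstruent in word-final position, so it devoices to [t]. /rizraetawozud/ → rizraetawozut.

rizraetawozut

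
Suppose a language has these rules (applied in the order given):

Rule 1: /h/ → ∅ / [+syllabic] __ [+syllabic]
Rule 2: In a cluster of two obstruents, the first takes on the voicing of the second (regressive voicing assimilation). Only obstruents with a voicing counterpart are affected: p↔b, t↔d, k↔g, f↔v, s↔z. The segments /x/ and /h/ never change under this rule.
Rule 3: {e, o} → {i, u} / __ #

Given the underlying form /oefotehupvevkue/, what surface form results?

oefoteubvefkui

Rule 1 (intervocalic h-deletion): /h/ occurs between vowels /e/ and /u/, so it deletes. /oefotehupvevkue/ → oefoteupvevkue.
Rule 2 (regressive voicing assimilation): /p/ precedes the voiced obstruent /v/, so it voices to [b] by assimilation. /v/ precedes the voiceless obstruent /k/, so it devoices to [f] by assimilation. /oefoteupvevkue/ → oefoteubvefkue.
Rule 3 (final vowel raising): /e/ is a mid vowel in word-final position, so it raises to [i]. /oefoteubvefkue/ → oefoteubvefkui.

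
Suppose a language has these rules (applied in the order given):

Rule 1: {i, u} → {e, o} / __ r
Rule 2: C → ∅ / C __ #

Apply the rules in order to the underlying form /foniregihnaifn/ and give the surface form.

foneregihnaif

Rule 1 (pre-rhotic lowering): /i/ is a high vowel immediately before /r/, so it lowers to [e]. /foniregihnaifn/ → foneregihnaifn.
Rule 2 (final cluster simplification): /n/ is the second consonant of a word-final cluster /fn/, so it deletes. /foneregihnaifn/ → foneregihnaif.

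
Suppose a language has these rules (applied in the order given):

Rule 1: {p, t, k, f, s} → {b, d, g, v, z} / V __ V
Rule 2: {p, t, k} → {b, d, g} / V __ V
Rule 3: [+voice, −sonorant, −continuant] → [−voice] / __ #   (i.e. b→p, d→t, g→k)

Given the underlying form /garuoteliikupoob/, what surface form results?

Rule 1 (intervocalic voicing): /t/ is a voiceless obstruent between vowels /o/ and /e/, so it voices to [d]. /k/ is a voiceless obstruent between vowels /i/ and /u/, so it voices to [g]. /p/ is a voiceless obstruent between vowels /u/ and /o/, so it voices to [b]. /garuoteliikupoob/ → garuodeliiguboob.
Rule 2 (intervocalic voicing): no segment meets the environment; /garuodeliiguboob/ is unchanged.
Rule 3 (final devoicing): /b/ is a voiced stop in word-final position, so it devoices to [p]. /garuodeliiguboob/ → garuodeliiguboop.

garuodeliiguboop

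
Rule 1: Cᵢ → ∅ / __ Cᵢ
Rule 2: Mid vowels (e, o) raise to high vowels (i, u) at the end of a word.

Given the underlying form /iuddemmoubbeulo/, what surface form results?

iudemoubeulu

Rule 1 (degemination): /dd/ is a geminate; the first /d/ deletes. /mm/ is a geminate; the first /m/ deletes. /bb/ is a geminate; the first /b/ deletes. /iuddemmoubbeulo/ → iudemoubeulo.
Rule 2 (final vowel raising): /o/ is a mid vowel in word-final position, so it raises to [u]. /iudemoubeulo/ → iudemoubeulu.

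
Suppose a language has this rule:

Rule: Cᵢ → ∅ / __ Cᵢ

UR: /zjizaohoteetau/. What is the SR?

No segment of /zjizaohoteetau/ meets the structural description of the rule, so the form surfaces unchanged.

zjizaohoteetau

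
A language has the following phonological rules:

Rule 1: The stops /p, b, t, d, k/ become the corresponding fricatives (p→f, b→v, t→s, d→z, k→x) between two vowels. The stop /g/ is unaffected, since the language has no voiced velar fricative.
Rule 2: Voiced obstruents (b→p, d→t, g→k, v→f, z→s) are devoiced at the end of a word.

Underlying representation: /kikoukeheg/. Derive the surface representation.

Rule 1 (intervocalic spirantization): /k/ is a stop between vowels /i/ and /o/, so it spirantizes to the fricative [x]. /k/ is a stop between vowels /u/ and /e/, so it spirantizes to the fricative [x]. /kikoukeheg/ → kixouxeheg.
Rule 2 (final devoicing): /g/ is a voiced obstruent in word-final position, so it devoices to [k]. /kixouxeheg/ → kixouxehek.

kixouxehek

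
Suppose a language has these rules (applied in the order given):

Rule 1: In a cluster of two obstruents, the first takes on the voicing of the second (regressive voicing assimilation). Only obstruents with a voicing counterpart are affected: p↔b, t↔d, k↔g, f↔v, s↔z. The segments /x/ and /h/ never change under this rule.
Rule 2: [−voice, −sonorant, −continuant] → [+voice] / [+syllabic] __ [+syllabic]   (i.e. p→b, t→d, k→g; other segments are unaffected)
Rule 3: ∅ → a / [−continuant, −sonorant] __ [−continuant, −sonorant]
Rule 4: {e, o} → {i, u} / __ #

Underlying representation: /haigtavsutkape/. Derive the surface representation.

haikatafsutakabi

Rule 1 (regressive voicing assimilation): /g/ precedes the voiceless obstruent /t/, so it devoices to [k] by assimilation. /v/ precedes the voiceless obstruent /s/, so it devoices to [f] by assimilation. /haigtavsutkape/ → haiktafsutkape.
Rule 2 (intervocalic voicing): /p/ is a voiceless stop between vowels /a/ and /e/, so it voices to [b]. /haiktafsutkape/ → haiktafsutkabe.
Rule 3 (stop-cluster a-epenthesis): /k/ and /t/ form a stop–stop cluster, so [a] is inserted between them. /t/ and /k/ form a stop–stop cluster, so [a] is inserted between them. /haiktafsutkabe/ → haikatafsutakabe.
Rule 4 (final vowel raising): /e/ is a mid vowel in word-final position, so it raises to [i]. /haikatafsutakabe/ → haikatafsutakabi.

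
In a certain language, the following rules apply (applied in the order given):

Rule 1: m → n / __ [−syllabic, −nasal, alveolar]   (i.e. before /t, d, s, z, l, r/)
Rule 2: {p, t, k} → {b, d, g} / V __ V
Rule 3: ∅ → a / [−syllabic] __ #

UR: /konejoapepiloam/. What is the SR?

Rule 1 (nasal place assimilation): no segment meets the environment; /konejoapepiloam/ is unchanged.
Rule 2 (intervocalic voicing): /p/ is a voiceless stop between vowels /a/ and /e/, so it voices to [b]. /p/ is a voiceless stop between vowels /e/ and /i/, so it voices to [b]. /konejoapepiloam/ → konejoabebiloam.
Rule 3 (final a-epenthesis): the form ends in the consonant /m/, so [a] is inserted word-finally. /konejoabebiloam/ → konejoabebiloama.

konejoabebiloama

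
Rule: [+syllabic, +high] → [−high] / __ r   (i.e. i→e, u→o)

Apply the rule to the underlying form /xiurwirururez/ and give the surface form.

xiorwerororez

Scanning /xiurwirururez/: /i/ at position 2 is not in the conditioning environment; /u/ is a high vowel immediately before /r/, so it lowers to [o]; /i/ is a high vowel immediately before /r/, so it lowers to [e]; /u/ is a high vowel immediately before /r/, so it lowers to [o]; /u/ is a high vowel immediately before /r/, so it lowers to [o].
Result: [xiorwerororez].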